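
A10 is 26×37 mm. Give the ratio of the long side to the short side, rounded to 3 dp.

37 / 26 = 1.423
ISO 216 targets √2 ≈ 1.414; the +0.009 deviation is from mm rounding.

1.423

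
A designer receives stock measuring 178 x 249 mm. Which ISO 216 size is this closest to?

Aspect ratio 249/178 ≈ 1.399 (ISO target is √2 ≈ 1.414).
In the B-series (B0 = 1000 × 1414 mm): B5 = 176 × 250 mm.
Off by 3 mm total — nearest standard size.

B5 (176 × 250 mm)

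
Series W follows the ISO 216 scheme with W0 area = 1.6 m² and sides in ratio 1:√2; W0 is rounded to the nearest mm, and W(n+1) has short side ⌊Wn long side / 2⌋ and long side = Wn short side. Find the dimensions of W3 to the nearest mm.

376 × 532 mm

Let W0's short side be w mm. w · w√2 = 1.6 m² = 1,600,000 mm², so w ≈ 1063.7 mm and w√2 ≈ 1504.2 mm → W0 = 1064 × 1504 mm.
W1: ⌊1504/2⌋ × 1064 = 752 × 1064 mm
W2: ⌊1064/2⌋ × 752 = 532 × 752 mm
W3: ⌊752/2⌋ × 532 = 376 × 532 mm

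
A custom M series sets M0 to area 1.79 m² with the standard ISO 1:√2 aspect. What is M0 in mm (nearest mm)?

Let the short side be w mm. Then w · w√2 = 1.79 m² = 1,790,000 mm².
w² = 1,790,000/√2, so w ≈ 1125.0 mm; long side = w√2 ≈ 1591.1 mm.

1125 × 1591 mm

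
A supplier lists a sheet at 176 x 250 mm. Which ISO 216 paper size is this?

B5 (176 × 250 mm)

Aspect ratio 250/176 ≈ 1.420 — close to the ISO √2 ≈ 1.414.
In the B-series (B0 = 1000 × 1414 mm): B5 = 176 × 250 mm.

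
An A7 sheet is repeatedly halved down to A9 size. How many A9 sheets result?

4

A7 = 74 × 105 mm; A9 = 37 × 52 mm.
Each halving step doubles the count; 2 steps from A7 to A9.
2^2 = 4.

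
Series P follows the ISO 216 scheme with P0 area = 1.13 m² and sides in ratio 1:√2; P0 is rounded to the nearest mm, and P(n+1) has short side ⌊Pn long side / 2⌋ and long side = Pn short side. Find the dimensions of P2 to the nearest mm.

Let P0's short side be w mm. w · w√2 = 1.13 m² = 1,130,000 mm², so w ≈ 893.9 mm and w√2 ≈ 1264.1 mm → P0 = 894 × 1264 mm.
P1: ⌊1264/2⌋ × 894 = 632 × 894 mm
P2: ⌊894/2⌋ × 632 = 447 × 632 mm

447 × 632 mm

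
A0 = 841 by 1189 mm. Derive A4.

A1: ⌊1189/2⌋ × 841 = 594 × 841 mm
A2: ⌊841/2⌋ × 594 = 420 × 594 mm
A3: ⌊594/2⌋ × 420 = 297 × 420 mm
A4: ⌊420/2⌋ × 297 = 210 × 297 mm

210 × 297 mm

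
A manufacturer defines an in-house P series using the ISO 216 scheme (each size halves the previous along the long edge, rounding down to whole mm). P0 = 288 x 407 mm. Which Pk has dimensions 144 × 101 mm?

P3

P0: 288 × 407 mm
P1: 203 × 288 mm
P2: 144 × 203 mm
P3: 101 × 144 mm
P4: 72 × 101 mm
→ matches P3.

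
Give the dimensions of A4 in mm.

A0 = 841 × 1189 mm (A0 has area 1 m², aspect 1:√2).
A1: ⌊1189/2⌋ × 841 = 594 × 841 mm
A2: ⌊841/2⌋ × 594 = 420 × 594 mm
A3: ⌊594/2⌋ × 420 = 297 × 420 mm
A4: ⌊420/2⌋ × 297 = 210 × 297 mm

210 × 297 mm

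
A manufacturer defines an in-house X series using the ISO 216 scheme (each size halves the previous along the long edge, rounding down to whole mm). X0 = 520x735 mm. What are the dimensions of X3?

183 × 260 mm

X1 = 367 × 520 mm (from X0 by 1 halving).
X2: ⌊520/2⌋ × 367 = 260 × 367 mm
X3: ⌊367/2⌋ × 260 = 183 × 260 mm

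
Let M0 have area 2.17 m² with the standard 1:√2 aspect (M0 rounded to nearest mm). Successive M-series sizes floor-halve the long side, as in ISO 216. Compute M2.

Let M0's short side be w mm. w · w√2 = 2.17 m² = 2,170,000 mm², so w ≈ 1238.7 mm and w√2 ≈ 1751.8 mm → M0 = 1239 × 1752 mm.
M1: ⌊1752/2⌋ × 1239 = 876 × 1239 mm
M2: ⌊1239/2⌋ × 876 = 619 × 876 mm

619 × 876 mm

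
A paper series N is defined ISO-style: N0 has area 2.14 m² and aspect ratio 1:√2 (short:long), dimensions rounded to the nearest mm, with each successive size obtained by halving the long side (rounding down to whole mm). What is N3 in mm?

Let N0's short side be w mm. w · w√2 = 2.14 m² = 2,140,000 mm², so w ≈ 1230.1 mm and w√2 ≈ 1739.7 mm → N0 = 1230 × 1740 mm.
N1: ⌊1740/2⌋ × 1230 = 870 × 1230 mm
N2: ⌊1230/2⌋ × 870 = 615 × 870 mm
N3: ⌊870/2⌋ × 615 = 435 × 615 mm

435 × 615 mm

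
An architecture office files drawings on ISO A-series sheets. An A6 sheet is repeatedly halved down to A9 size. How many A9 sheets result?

8

Each ISO step halves the sheet: 1 × A6 → 2 × A7 → 4 × A8 → 8 × A9
From A6 to A9 is 3 halving steps: 2^3 = 8.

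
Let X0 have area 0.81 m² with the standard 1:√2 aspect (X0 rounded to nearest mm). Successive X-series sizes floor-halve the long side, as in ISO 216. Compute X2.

Let X0's short side be w mm. w · w√2 = 0.81 m² = 810,000 mm², so w ≈ 756.8 mm and w√2 ≈ 1070.3 mm → X0 = 757 × 1070 mm.
X1: ⌊1070/2⌋ × 757 = 535 × 757 mm
X2: ⌊757/2⌋ × 535 = 378 × 535 mm

378 × 535 mm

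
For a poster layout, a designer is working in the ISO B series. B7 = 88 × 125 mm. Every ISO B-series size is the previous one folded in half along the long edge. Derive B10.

31 × 44 mm

B8: ⌊125/2⌋ × 88 = 62 × 88 mm
B9: ⌊88/2⌋ × 62 = 44 × 62 mm
B10: ⌊62/2⌋ × 44 = 31 × 44 mm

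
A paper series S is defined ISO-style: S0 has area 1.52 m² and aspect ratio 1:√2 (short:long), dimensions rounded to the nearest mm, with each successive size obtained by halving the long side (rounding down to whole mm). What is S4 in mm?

259 × 366 mm

Let S0's short side be w mm. w · w√2 = 1.52 m² = 1,520,000 mm², so w ≈ 1036.7 mm and w√2 ≈ 1466.2 mm → S0 = 1037 × 1466 mm.
S1: ⌊1466/2⌋ × 1037 = 733 × 1037 mm
S2: ⌊1037/2⌋ × 733 = 518 × 733 mm
S3: ⌊733/2⌋ × 518 = 366 × 518 mm
S4: ⌊518/2⌋ × 366 = 259 × 366 mm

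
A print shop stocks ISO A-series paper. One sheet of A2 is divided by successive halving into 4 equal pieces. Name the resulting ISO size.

A4

4 = 2^2, so 2 halving steps.
A2 → A3 → … → A4 after 2 steps.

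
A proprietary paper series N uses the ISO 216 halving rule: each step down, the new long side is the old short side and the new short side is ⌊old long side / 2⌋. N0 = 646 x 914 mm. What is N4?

161 × 228 mm

N1: ⌊914/2⌋ × 646 = 457 × 646 mm
N2: ⌊646/2⌋ × 457 = 323 × 457 mm
N3: ⌊457/2⌋ × 323 = 228 × 323 mm
N4: ⌊323/2⌋ × 228 = 161 × 228 mm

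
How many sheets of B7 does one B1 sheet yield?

64

Each ISO step halves the sheet: 1 × B1 → 2 × B2 → 4 × B3 → 8 × B4 → …
From B1 to B7 is 6 halving steps: 2^6 = 64.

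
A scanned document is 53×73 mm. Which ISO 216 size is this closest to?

Aspect ratio 73/53 ≈ 1.377 (ISO target is √2 ≈ 1.414).
In the A-series (A0 area = 1 m²): A8 = 52 × 74 mm.
Off by 2 mm total — nearest standard size.

A8 (52 × 74 mm)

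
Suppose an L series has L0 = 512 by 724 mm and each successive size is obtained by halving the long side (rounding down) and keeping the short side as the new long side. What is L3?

L1: ⌊724/2⌋ × 512 = 362 × 512 mm
L2: ⌊512/2⌋ × 362 = 256 × 362 mm
L3: ⌊362/2⌋ × 256 = 181 × 256 mm

181 × 256 mm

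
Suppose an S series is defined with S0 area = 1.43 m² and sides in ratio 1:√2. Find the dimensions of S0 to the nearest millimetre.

1006 × 1422 mm

Let the short side be w mm. Then w · w√2 = 1.43 m² = 1,430,000 mm².
w² = 1,430,000/√2, so w ≈ 1005.6 mm; long side = w√2 ≈ 1422.1 mm.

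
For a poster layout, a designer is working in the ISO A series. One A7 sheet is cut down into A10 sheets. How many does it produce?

Each ISO step halves the sheet: 1 × A7 → 2 × A8 → 4 × A9 → 8 × A10
From A7 to A10 is 3 halving steps: 2^3 = 8.

8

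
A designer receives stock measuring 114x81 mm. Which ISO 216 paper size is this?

C7 (81 × 114 mm)

Aspect ratio 114/81 ≈ 1.407 — close to the ISO √2 ≈ 1.414.
In the C-series (envelope sizes, between A and B): C7 = 81 × 114 mm.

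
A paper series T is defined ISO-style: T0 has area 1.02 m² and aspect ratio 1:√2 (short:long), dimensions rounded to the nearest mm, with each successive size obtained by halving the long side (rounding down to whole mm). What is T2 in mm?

424 × 600 mm

Let T0's short side be w mm. w · w√2 = 1.02 m² = 1,020,000 mm², so w ≈ 849.3 mm and w√2 ≈ 1201.0 mm → T0 = 849 × 1201 mm.
T1: ⌊1201/2⌋ × 849 = 600 × 849 mm
T2: ⌊849/2⌋ × 600 = 424 × 600 mm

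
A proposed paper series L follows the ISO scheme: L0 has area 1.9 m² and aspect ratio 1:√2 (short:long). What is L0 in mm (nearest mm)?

Let the short side be w mm. Then w · w√2 = 1.9 m² = 1,900,000 mm².
w² = 1,900,000/√2, so w ≈ 1159.1 mm; long side = w√2 ≈ 1639.2 mm.

1159 × 1639 mm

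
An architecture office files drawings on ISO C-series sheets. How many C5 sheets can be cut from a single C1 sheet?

16

Each ISO step halves the sheet: 1 × C1 → 2 × C2 → 4 × C3 → 8 × C4 → …
From C1 to C5 is 4 halving steps: 2^4 = 16.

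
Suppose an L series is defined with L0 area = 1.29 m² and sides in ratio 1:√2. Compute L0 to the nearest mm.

Let the short side be w mm. Then w · w√2 = 1.29 m² = 1,290,000 mm².
w² = 1,290,000/√2, so w ≈ 955.1 mm; long side = w√2 ≈ 1350.7 mm.

955 × 1351 mm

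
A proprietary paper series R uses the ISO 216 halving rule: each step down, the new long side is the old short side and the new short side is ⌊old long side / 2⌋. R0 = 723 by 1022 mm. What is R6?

R1: ⌊1022/2⌋ × 723 = 511 × 723 mm
R2: ⌊723/2⌋ × 511 = 361 × 511 mm
R3: ⌊511/2⌋ × 361 = 255 × 361 mm
R4: ⌊361/2⌋ × 255 = 180 × 255 mm
R5: ⌊255/2⌋ × 180 = 127 × 180 mm
R6: ⌊180/2⌋ × 127 = 90 × 127 mm

90 × 127 mm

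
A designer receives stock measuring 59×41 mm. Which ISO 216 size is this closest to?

C9 (40 × 57 mm)

Aspect ratio 59/41 ≈ 1.439 (ISO target is √2 ≈ 1.414).
In the C-series (envelope sizes, between A and B): C9 = 40 × 57 mm.
Off by 3 mm total — nearest standard size.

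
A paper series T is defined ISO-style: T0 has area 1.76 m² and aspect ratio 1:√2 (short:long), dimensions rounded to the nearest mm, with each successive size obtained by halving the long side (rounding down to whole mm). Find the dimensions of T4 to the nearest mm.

279 × 394 mm

Let T0's short side be w mm. w · w√2 = 1.76 m² = 1,760,000 mm², so w ≈ 1115.6 mm and w√2 ≈ 1577.7 mm → T0 = 1116 × 1578 mm.
T1: ⌊1578/2⌋ × 1116 = 789 × 1116 mm
T2: ⌊1116/2⌋ × 789 = 558 × 789 mm
T3: ⌊789/2⌋ × 558 = 394 × 558 mm
T4: ⌊558/2⌋ × 394 = 279 × 394 mm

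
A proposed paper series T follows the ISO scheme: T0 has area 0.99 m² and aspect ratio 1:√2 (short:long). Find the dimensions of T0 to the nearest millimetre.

Let the short side be w mm. Then w · w√2 = 0.99 m² = 990,000 mm².
w² = 990,000/√2, so w ≈ 836.7 mm; long side = w√2 ≈ 1183.2 mm.

837 × 1183 mm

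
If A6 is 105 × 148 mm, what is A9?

A7: ⌊148/2⌋ × 105 = 74 × 105 mm
A8: ⌊105/2⌋ × 74 = 52 × 74 mm
A9: ⌊74/2⌋ × 52 = 37 × 52 mm

37 × 52 mm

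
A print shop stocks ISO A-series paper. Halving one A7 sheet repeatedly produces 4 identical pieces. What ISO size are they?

4 = 2^2, so 2 halving steps.
A7 → A8 → … → A9 after 2 steps.

A9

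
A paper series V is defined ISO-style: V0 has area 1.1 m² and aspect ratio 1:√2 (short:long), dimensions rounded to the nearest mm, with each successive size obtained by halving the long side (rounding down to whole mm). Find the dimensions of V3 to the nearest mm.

Let V0's short side be w mm. w · w√2 = 1.1 m² = 1,100,000 mm², so w ≈ 881.9 mm and w√2 ≈ 1247.3 mm → V0 = 882 × 1247 mm.
V1: ⌊1247/2⌋ × 882 = 623 × 882 mm
V2: ⌊882/2⌋ × 623 = 441 × 623 mm
V3: ⌊623/2⌋ × 441 = 311 × 441 mm

311 × 441 mm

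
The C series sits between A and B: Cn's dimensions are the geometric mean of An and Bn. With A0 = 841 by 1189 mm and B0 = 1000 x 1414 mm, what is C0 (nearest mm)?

917 × 1297 mm

Short side: √(841 · 1000) = √841000 ≈ 917.1 → 917 mm
Long side: √(1189 · 1414) = √1681246 ≈ 1296.6 → 1297 mm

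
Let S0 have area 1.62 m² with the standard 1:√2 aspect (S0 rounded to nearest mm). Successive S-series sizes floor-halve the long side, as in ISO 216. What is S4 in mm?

Let S0's short side be w mm. w · w√2 = 1.62 m² = 1,620,000 mm², so w ≈ 1070.3 mm and w√2 ≈ 1513.6 mm → S0 = 1070 × 1514 mm.
S1: ⌊1514/2⌋ × 1070 = 757 × 1070 mm
S2: ⌊1070/2⌋ × 757 = 535 × 757 mm
S3: ⌊757/2⌋ × 535 = 378 × 535 mm
S4: ⌊535/2⌋ × 378 = 267 × 378 mm

267 × 378 mm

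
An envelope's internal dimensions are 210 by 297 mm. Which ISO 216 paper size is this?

A4 (210 × 297 mm)

Aspect ratio 297/210 ≈ 1.414 — close to the ISO √2 ≈ 1.414.
In the A-series (A0 area = 1 m²): A4 = 210 × 297 mm.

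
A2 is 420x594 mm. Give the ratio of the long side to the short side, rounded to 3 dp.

1.414

594 / 420 = 1.414
Matches √2 ≈ 1.414 — the ISO 216 defining ratio.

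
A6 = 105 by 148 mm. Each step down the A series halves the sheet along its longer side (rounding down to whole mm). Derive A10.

A7: ⌊148/2⌋ × 105 = 74 × 105 mm
A8: ⌊105/2⌋ × 74 = 52 × 74 mm
A9: ⌊74/2⌋ × 52 = 37 × 52 mm
A10: ⌊52/2⌋ × 37 = 26 × 37 mm

26 × 37 mm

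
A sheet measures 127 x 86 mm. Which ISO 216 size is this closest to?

B7 (88 × 125 mm)

Aspect ratio 127/86 ≈ 1.477 (ISO target is √2 ≈ 1.414).
In the B-series (B0 = 1000 × 1414 mm): B7 = 88 × 125 mm.
Off by 4 mm total — nearest standard size.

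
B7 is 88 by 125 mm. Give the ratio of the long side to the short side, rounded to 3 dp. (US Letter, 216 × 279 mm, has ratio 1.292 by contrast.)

125 / 88 = 1.420
ISO 216 targets √2 ≈ 1.414; the +0.006 deviation is from mm rounding.

1.420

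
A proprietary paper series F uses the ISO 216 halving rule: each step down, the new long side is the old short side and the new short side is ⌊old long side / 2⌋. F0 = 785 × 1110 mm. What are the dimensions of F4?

196 × 277 mm

F1: ⌊1110/2⌋ × 785 = 555 × 785 mm
F2: ⌊785/2⌋ × 555 = 392 × 555 mm
F3: ⌊555/2⌋ × 392 = 277 × 392 mm
F4: ⌊392/2⌋ × 277 = 196 × 277 mm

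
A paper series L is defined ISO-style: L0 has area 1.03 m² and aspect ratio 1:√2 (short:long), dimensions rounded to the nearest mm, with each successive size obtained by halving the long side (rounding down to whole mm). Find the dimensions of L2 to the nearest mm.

426 × 603 mm

Let L0's short side be w mm. w · w√2 = 1.03 m² = 1,030,000 mm², so w ≈ 853.4 mm and w√2 ≈ 1206.9 mm → L0 = 853 × 1207 mm.
L1: ⌊1207/2⌋ × 853 = 603 × 853 mm
L2: ⌊853/2⌋ × 603 = 426 × 603 mm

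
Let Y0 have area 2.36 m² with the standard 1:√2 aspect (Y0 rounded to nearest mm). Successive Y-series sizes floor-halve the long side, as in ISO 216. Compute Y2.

Let Y0's short side be w mm. w · w√2 = 2.36 m² = 2,360,000 mm², so w ≈ 1291.8 mm and w√2 ≈ 1826.9 mm → Y0 = 1292 × 1827 mm.
Y1: ⌊1827/2⌋ × 1292 = 913 × 1292 mm
Y2: ⌊1292/2⌋ × 913 = 646 × 913 mm

646 × 913 mm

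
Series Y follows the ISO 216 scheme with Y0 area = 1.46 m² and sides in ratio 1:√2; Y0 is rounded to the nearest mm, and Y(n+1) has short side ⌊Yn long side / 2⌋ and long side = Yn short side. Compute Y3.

359 × 508 mm

Let Y0's short side be w mm. w · w√2 = 1.46 m² = 1,460,000 mm², so w ≈ 1016.1 mm and w√2 ≈ 1436.9 mm → Y0 = 1016 × 1437 mm.
Y1: ⌊1437/2⌋ × 1016 = 718 × 1016 mm
Y2: ⌊1016/2⌋ × 718 = 508 × 718 mm
Y3: ⌊718/2⌋ × 508 = 359 × 508 mm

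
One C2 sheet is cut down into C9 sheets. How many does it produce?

Each ISO step halves the sheet: 1 × C2 → 2 × C3 → 4 × C4 → 8 × C5 → …
From C2 to C9 is 7 halving steps: 2^7 = 128.

128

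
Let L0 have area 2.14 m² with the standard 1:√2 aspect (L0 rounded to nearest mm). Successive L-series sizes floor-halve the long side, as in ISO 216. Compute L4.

307 × 435 mm

Let L0's short side be w mm. w · w√2 = 2.14 m² = 2,140,000 mm², so w ≈ 1230.1 mm and w√2 ≈ 1739.7 mm → L0 = 1230 × 1740 mm.
L1: ⌊1740/2⌋ × 1230 = 870 × 1230 mm
L2: ⌊1230/2⌋ × 870 = 615 × 870 mm
L3: ⌊870/2⌋ × 615 = 435 × 615 mm
L4: ⌊615/2⌋ × 435 = 307 × 435 mm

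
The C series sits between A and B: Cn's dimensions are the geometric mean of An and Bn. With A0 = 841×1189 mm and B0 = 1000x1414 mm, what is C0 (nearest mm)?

917 × 1297 mm

Short side: √(841 · 1000) = √841000 ≈ 917.1 → 917 mm
Long side: √(1189 · 1414) = √1681246 ≈ 1296.6 → 1297 mm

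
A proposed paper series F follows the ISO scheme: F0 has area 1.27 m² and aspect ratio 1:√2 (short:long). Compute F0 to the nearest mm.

Let the short side be w mm. Then w · w√2 = 1.27 m² = 1,270,000 mm².
w² = 1,270,000/√2, so w ≈ 947.6 mm; long side = w√2 ≈ 1340.2 mm.

948 × 1340 mm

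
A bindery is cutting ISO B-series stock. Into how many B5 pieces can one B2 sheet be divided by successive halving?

8

B2 = 500 × 707 mm; B5 = 176 × 250 mm.
Each halving step doubles the count; 3 steps from B2 to B5.
2^3 = 8.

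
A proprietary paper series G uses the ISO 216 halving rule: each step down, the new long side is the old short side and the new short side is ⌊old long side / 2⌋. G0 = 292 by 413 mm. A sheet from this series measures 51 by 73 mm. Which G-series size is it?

G0: 292 × 413 mm
G1: 206 × 292 mm
G2: 146 × 206 mm
G3: 103 × 146 mm
G4: 73 × 103 mm
G5: 51 × 73 mm
G6: 36 × 51 mm
→ matches G5.

G5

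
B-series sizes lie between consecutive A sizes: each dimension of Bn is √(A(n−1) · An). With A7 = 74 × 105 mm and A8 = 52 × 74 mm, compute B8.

Short side: √(74 · 52) = √3848 ≈ 62.0 → 62 mm
Long side: √(105 · 74) = √7770 ≈ 88.1 → 88 mm

62 × 88 mm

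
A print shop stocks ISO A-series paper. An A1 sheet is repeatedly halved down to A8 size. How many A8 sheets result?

Each ISO step halves the sheet: 1 × A1 → 2 × A2 → 4 × A3 → 8 × A4 → …
From A1 to A8 is 7 halving steps: 2^7 = 128.

128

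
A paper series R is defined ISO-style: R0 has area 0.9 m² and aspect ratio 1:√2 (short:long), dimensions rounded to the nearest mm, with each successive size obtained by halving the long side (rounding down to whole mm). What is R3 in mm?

282 × 399 mm

Let R0's short side be w mm. w · w√2 = 0.9 m² = 900,000 mm², so w ≈ 797.7 mm and w√2 ≈ 1128.2 mm → R0 = 798 × 1128 mm.
R1: ⌊1128/2⌋ × 798 = 564 × 798 mm
R2: ⌊798/2⌋ × 564 = 399 × 564 mm
R3: ⌊564/2⌋ × 399 = 282 × 399 mm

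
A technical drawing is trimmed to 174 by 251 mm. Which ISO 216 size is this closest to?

Aspect ratio 251/174 ≈ 1.443 (ISO target is √2 ≈ 1.414).
In the B-series (B0 = 1000 × 1414 mm): B5 = 176 × 250 mm.
Off by 3 mm total — nearest standard size.

B5 (176 × 250 mm)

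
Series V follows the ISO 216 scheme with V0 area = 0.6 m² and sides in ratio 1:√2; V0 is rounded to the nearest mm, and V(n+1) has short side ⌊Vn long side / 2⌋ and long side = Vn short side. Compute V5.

115 × 162 mm

Let V0's short side be w mm. w · w√2 = 0.6 m² = 600,000 mm², so w ≈ 651.4 mm and w√2 ≈ 921.2 mm → V0 = 651 × 921 mm.
V1: ⌊921/2⌋ × 651 = 460 × 651 mm
V2: ⌊651/2⌋ × 460 = 325 × 460 mm
V3: ⌊460/2⌋ × 325 = 230 × 325 mm
V4: ⌊325/2⌋ × 230 = 162 × 230 mm
V5: ⌊230/2⌋ × 162 = 115 × 162 mm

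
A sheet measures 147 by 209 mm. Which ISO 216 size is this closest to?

Aspect ratio 209/147 ≈ 1.422 — close to the ISO √2 ≈ 1.414.
In the A-series (A0 area = 1 m²): A5 = 148 × 210 mm.
Off by 2 mm total — nearest standard size.

A5 (148 × 210 mm)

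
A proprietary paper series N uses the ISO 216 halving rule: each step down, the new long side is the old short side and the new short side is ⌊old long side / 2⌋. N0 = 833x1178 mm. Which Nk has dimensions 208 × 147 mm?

N0: 833 × 1178 mm
N1: 589 × 833 mm
N2: 416 × 589 mm
N3: 294 × 416 mm
N4: 208 × 294 mm
N5: 147 × 208 mm
N6: 104 × 147 mm
→ matches N5.

N5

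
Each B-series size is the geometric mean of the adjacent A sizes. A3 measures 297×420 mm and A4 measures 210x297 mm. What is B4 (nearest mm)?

Short side: √(297 · 210) = √62370 ≈ 249.7 → 250 mm
Long side: √(420 · 297) = √124740 ≈ 353.2 → 353 mm

250 × 353 mm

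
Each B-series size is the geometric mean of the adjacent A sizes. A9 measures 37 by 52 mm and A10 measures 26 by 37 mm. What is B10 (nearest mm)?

Short side: √(37 · 26) = √962 ≈ 31.0 → 31 mm
Long side: √(52 · 37) = √1924 ≈ 43.9 → 44 mm

31 × 44 mm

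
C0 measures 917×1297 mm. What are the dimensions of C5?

C1: ⌊1297/2⌋ × 917 = 648 × 917 mm
C2: ⌊917/2⌋ × 648 = 458 × 648 mm
C3: ⌊648/2⌋ × 458 = 324 × 458 mm
C4: ⌊458/2⌋ × 324 = 229 × 324 mm
C5: ⌊324/2⌋ × 229 = 162 × 229 mm

162 × 229 mm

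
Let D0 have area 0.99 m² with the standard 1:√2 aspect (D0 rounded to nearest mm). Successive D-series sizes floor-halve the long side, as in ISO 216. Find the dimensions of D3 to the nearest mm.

295 × 418 mm

Let D0's short side be w mm. w · w√2 = 0.99 m² = 990,000 mm², so w ≈ 836.7 mm and w√2 ≈ 1183.2 mm → D0 = 837 × 1183 mm.
D1: ⌊1183/2⌋ × 837 = 591 × 837 mm
D2: ⌊837/2⌋ × 591 = 418 × 591 mm
D3: ⌊591/2⌋ × 418 = 295 × 418 mm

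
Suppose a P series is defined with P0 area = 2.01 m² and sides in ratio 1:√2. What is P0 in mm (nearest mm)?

1192 × 1686 mm

Let the short side be w mm. Then w · w√2 = 2.01 m² = 2,010,000 mm².
w² = 2,010,000/√2, so w ≈ 1192.2 mm; long side = w√2 ≈ 1686.0 mm.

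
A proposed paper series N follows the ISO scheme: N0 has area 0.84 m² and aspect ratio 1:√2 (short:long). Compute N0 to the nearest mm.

771 × 1090 mm

Let the short side be w mm. Then w · w√2 = 0.84 m² = 840,000 mm².
w² = 840,000/√2, so w ≈ 770.7 mm; long side = w√2 ≈ 1089.9 mm.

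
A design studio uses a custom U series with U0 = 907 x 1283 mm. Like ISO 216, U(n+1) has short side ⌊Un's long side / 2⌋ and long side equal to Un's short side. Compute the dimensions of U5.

160 × 226 mm

U1 = 641 × 907 mm (from U0 by 1 halving).
U2: ⌊907/2⌋ × 641 = 453 × 641 mm
U3: ⌊641/2⌋ × 453 = 320 × 453 mm
U4: ⌊453/2⌋ × 320 = 226 × 320 mm
U5: ⌊320/2⌋ × 226 = 160 × 226 mm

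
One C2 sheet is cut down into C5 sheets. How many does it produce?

8

Each ISO step halves the sheet: 1 × C2 → 2 × C3 → 4 × C4 → 8 × C5
From C2 to C5 is 3 halving steps: 2^3 = 8.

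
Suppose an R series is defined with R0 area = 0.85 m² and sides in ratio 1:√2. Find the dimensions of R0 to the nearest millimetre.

Let the short side be w mm. Then w · w√2 = 0.85 m² = 850,000 mm².
w² = 850,000/√2, so w ≈ 775.3 mm; long side = w√2 ≈ 1096.4 mm.

775 × 1096 mm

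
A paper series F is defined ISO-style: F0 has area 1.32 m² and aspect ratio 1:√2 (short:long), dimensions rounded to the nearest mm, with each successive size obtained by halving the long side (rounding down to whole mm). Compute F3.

341 × 483 mm

Let F0's short side be w mm. w · w√2 = 1.32 m² = 1,320,000 mm², so w ≈ 966.1 mm and w√2 ≈ 1366.3 mm → F0 = 966 × 1366 mm.
F1: ⌊1366/2⌋ × 966 = 683 × 966 mm
F2: ⌊966/2⌋ × 683 = 483 × 683 mm
F3: ⌊683/2⌋ × 483 = 341 × 483 mm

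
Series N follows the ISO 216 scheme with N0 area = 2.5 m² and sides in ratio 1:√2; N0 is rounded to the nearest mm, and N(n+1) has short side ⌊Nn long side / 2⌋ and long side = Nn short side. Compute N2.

665 × 940 mm

Let N0's short side be w mm. w · w√2 = 2.5 m² = 2,500,000 mm², so w ≈ 1329.6 mm and w√2 ≈ 1880.3 mm → N0 = 1330 × 1880 mm.
N1: ⌊1880/2⌋ × 1330 = 940 × 1330 mm
N2: ⌊1330/2⌋ × 940 = 665 × 940 mm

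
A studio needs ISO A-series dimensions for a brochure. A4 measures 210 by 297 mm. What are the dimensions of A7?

74 × 105 mm

A5: ⌊297/2⌋ × 210 = 148 × 210 mm
A6: ⌊210/2⌋ × 148 = 105 × 148 mm
A7: ⌊148/2⌋ × 105 = 74 × 105 mm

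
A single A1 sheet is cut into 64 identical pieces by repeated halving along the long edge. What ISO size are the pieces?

A7

64 = 2^6, so 6 halving steps.
A1 → A2 → … → A7 after 6 steps.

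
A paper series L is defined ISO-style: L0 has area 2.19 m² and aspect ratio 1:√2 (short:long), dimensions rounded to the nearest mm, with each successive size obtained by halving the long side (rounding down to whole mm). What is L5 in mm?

Let L0's short side be w mm. w · w√2 = 2.19 m² = 2,190,000 mm², so w ≈ 1244.4 mm and w√2 ≈ 1759.9 mm → L0 = 1244 × 1760 mm.
L1: ⌊1760/2⌋ × 1244 = 880 × 1244 mm
L2: ⌊1244/2⌋ × 880 = 622 × 880 mm
L3: ⌊880/2⌋ × 622 = 440 × 622 mm
L4: ⌊622/2⌋ × 440 = 311 × 440 mm
L5: ⌊440/2⌋ × 311 = 220 × 311 mm

220 × 311 mm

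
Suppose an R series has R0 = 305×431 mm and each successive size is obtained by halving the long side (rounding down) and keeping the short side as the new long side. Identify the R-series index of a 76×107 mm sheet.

R4

R0: 305 × 431 mm
R1: 215 × 305 mm
R2: 152 × 215 mm
R3: 107 × 152 mm
R4: 76 × 107 mm
R5: 53 × 76 mm
→ matches R4.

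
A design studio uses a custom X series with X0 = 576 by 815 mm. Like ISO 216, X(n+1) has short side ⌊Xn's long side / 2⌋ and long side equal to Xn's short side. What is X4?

144 × 203 mm

X1 = 407 × 576 mm (from X0 by 1 halving).
X2: ⌊576/2⌋ × 407 = 288 × 407 mm
X3: ⌊407/2⌋ × 288 = 203 × 288 mm
X4: ⌊288/2⌋ × 203 = 144 × 203 mm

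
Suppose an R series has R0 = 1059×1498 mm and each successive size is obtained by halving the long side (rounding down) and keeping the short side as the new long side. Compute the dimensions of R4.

R1 = 749 × 1059 mm (from R0 by 1 halving).
R2: ⌊1059/2⌋ × 749 = 529 × 749 mm
R3: ⌊749/2⌋ × 529 = 374 × 529 mm
R4: ⌊529/2⌋ × 374 = 264 × 374 mm

264 × 374 mm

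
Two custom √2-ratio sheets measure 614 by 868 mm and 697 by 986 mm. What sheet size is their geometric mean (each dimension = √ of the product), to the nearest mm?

Short side: √(614 · 697) = √427958 ≈ 654.2 → 654 mm
Long side: √(868 · 986) = √855848 ≈ 925.1 → 925 mm

654 × 925 mm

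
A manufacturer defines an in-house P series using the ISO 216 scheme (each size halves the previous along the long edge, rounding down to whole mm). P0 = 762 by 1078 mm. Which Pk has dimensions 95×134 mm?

P6

P0: 762 × 1078 mm
P1: 539 × 762 mm
P2: 381 × 539 mm
P3: 269 × 381 mm
P4: 190 × 269 mm
P5: 134 × 190 mm
P6: 95 × 134 mm
P7: 67 × 95 mm
→ matches P6.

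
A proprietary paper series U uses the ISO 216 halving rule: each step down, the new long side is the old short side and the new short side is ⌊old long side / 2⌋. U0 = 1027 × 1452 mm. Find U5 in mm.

U1 = 726 × 1027 mm (from U0 by 1 halving).
U2: ⌊1027/2⌋ × 726 = 513 × 726 mm
U3: ⌊726/2⌋ × 513 = 363 × 513 mm
U4: ⌊513/2⌋ × 363 = 256 × 363 mm
U5: ⌊363/2⌋ × 256 = 181 × 256 mm

181 × 256 mm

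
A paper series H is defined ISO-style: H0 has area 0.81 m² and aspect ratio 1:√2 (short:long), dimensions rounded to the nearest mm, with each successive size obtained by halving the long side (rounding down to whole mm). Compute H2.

378 × 535 mm

Let H0's short side be w mm. w · w√2 = 0.81 m² = 810,000 mm², so w ≈ 756.8 mm and w√2 ≈ 1070.3 mm → H0 = 757 × 1070 mm.
H1: ⌊1070/2⌋ × 757 = 535 × 757 mm
H2: ⌊757/2⌋ × 535 = 378 × 535 mm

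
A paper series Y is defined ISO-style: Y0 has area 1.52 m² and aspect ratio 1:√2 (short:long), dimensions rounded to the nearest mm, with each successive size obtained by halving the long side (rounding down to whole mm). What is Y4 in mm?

Let Y0's short side be w mm. w · w√2 = 1.52 m² = 1,520,000 mm², so w ≈ 1036.7 mm and w√2 ≈ 1466.2 mm → Y0 = 1037 × 1466 mm.
Y1: ⌊1466/2⌋ × 1037 = 733 × 1037 mm
Y2: ⌊1037/2⌋ × 733 = 518 × 733 mm
Y3: ⌊733/2⌋ × 518 = 366 × 518 mm
Y4: ⌊518/2⌋ × 366 = 259 × 366 mm

259 × 366 mm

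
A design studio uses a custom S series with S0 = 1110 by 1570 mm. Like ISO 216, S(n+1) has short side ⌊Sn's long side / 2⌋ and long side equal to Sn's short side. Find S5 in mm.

S1: ⌊1570/2⌋ × 1110 = 785 × 1110 mm
S2: ⌊1110/2⌋ × 785 = 555 × 785 mm
S3: ⌊785/2⌋ × 555 = 392 × 555 mm
S4: ⌊555/2⌋ × 392 = 277 × 392 mm
S5: ⌊392/2⌋ × 277 = 196 × 277 mm

196 × 277 mm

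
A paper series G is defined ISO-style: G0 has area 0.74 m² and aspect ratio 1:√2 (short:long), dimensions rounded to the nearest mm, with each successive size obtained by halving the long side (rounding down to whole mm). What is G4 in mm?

Let G0's short side be w mm. w · w√2 = 0.74 m² = 740,000 mm², so w ≈ 723.4 mm and w√2 ≈ 1023.0 mm → G0 = 723 × 1023 mm.
G1: ⌊1023/2⌋ × 723 = 511 × 723 mm
G2: ⌊723/2⌋ × 511 = 361 × 511 mm
G3: ⌊511/2⌋ × 361 = 255 × 361 mm
G4: ⌊361/2⌋ × 255 = 180 × 255 mm

180 × 255 mm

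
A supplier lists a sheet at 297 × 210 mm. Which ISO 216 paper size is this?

Aspect ratio 297/210 ≈ 1.414 — close to the ISO √2 ≈ 1.414.
In the A-series (A0 area = 1 m²): A4 = 210 × 297 mm.

A4 (210 × 297 mm)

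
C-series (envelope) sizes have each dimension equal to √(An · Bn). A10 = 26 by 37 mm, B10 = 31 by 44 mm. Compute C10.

28 × 40 mm

Short side: √(26 · 31) = √806 ≈ 28.4 → 28 mm
Long side: √(37 · 44) = √1628 ≈ 40.3 → 40 mm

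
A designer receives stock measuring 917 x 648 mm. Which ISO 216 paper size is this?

Aspect ratio 917/648 ≈ 1.415 — close to the ISO √2 ≈ 1.414.
In the C-series (envelope sizes, between A and B): C1 = 648 × 917 mm.

C1 (648 × 917 mm)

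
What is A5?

A0 = 841 × 1189 mm (A0 has area 1 m², aspect 1:√2).
A1: ⌊1189/2⌋ × 841 = 594 × 841 mm
A2: ⌊841/2⌋ × 594 = 420 × 594 mm
A3: ⌊594/2⌋ × 420 = 297 × 420 mm
A4: ⌊420/2⌋ × 297 = 210 × 297 mm
A5: ⌊297/2⌋ × 210 = 148 × 210 mm

148 × 210 mm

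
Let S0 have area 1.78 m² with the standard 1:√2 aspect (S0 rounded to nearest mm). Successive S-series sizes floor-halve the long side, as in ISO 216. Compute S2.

561 × 793 mm

Let S0's short side be w mm. w · w√2 = 1.78 m² = 1,780,000 mm², so w ≈ 1121.9 mm and w√2 ≈ 1586.6 mm → S0 = 1122 × 1587 mm.
S1: ⌊1587/2⌋ × 1122 = 793 × 1122 mm
S2: ⌊1122/2⌋ × 793 = 561 × 793 mm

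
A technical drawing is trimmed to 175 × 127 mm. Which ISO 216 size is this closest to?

Aspect ratio 175/127 ≈ 1.378 (ISO target is √2 ≈ 1.414).
In the B-series (B0 = 1000 × 1414 mm): B6 = 125 × 176 mm.
Off by 3 mm total — nearest standard size.

B6 (125 × 176 mm)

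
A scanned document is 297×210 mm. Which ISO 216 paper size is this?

Aspect ratio 297/210 ≈ 1.414 — close to the ISO √2 ≈ 1.414.
In the A-series (A0 area = 1 m²): A4 = 210 × 297 mm.

A4 (210 × 297 mm)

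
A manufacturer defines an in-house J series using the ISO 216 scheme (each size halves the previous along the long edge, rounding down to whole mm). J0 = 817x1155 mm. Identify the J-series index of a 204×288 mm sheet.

J4

J0: 817 × 1155 mm
J1: 577 × 817 mm
J2: 408 × 577 mm
J3: 288 × 408 mm
J4: 204 × 288 mm
J5: 144 × 204 mm
→ matches J4.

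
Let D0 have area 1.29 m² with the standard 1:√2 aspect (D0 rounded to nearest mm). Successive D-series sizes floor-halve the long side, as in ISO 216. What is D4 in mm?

238 × 337 mm

Let D0's short side be w mm. w · w√2 = 1.29 m² = 1,290,000 mm², so w ≈ 955.1 mm and w√2 ≈ 1350.7 mm → D0 = 955 × 1351 mm.
D1: ⌊1351/2⌋ × 955 = 675 × 955 mm
D2: ⌊955/2⌋ × 675 = 477 × 675 mm
D3: ⌊675/2⌋ × 477 = 337 × 477 mm
D4: ⌊477/2⌋ × 337 = 238 × 337 mm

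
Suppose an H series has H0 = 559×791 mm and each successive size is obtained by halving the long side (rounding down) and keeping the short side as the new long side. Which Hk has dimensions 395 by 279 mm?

H0: 559 × 791 mm
H1: 395 × 559 mm
H2: 279 × 395 mm
H3: 197 × 279 mm
→ matches H2.

H2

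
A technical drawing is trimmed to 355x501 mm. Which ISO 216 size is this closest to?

Aspect ratio 501/355 ≈ 1.411 — close to the ISO √2 ≈ 1.414.
In the B-series (B0 = 1000 × 1414 mm): B3 = 353 × 500 mm.
Off by 3 mm total — nearest standard size.

B3 (353 × 500 mm)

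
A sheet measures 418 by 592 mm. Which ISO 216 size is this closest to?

A2 (420 × 594 mm)

Aspect ratio 592/418 ≈ 1.416 — close to the ISO √2 ≈ 1.414.
In the A-series (A0 area = 1 m²): A2 = 420 × 594 mm.
Off by 4 mm total — nearest standard size.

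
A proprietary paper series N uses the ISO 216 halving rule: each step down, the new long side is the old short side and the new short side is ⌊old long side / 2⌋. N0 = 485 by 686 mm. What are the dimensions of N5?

N1 = 343 × 485 mm (from N0 by 1 halving).
N2: ⌊485/2⌋ × 343 = 242 × 343 mm
N3: ⌊343/2⌋ × 242 = 171 × 242 mm
N4: ⌊242/2⌋ × 171 = 121 × 171 mm
N5: ⌊171/2⌋ × 121 = 85 × 121 mm

85 × 121 mm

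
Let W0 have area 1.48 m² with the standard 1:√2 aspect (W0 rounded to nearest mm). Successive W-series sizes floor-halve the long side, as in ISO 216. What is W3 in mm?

361 × 511 mm

Let W0's short side be w mm. w · w√2 = 1.48 m² = 1,480,000 mm², so w ≈ 1023.0 mm and w√2 ≈ 1446.7 mm → W0 = 1023 × 1447 mm.
W1: ⌊1447/2⌋ × 1023 = 723 × 1023 mm
W2: ⌊1023/2⌋ × 723 = 511 × 723 mm
W3: ⌊723/2⌋ × 511 = 361 × 511 mm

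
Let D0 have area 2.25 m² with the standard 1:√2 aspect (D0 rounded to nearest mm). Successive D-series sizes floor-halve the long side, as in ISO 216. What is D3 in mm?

446 × 630 mm

Let D0's short side be w mm. w · w√2 = 2.25 m² = 2,250,000 mm², so w ≈ 1261.3 mm and w√2 ≈ 1783.8 mm → D0 = 1261 × 1784 mm.
D1: ⌊1784/2⌋ × 1261 = 892 × 1261 mm
D2: ⌊1261/2⌋ × 892 = 630 × 892 mm
D3: ⌊892/2⌋ × 630 = 446 × 630 mm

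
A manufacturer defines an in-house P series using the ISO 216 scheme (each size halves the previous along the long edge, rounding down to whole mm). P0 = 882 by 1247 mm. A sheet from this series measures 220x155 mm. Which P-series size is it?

P5

P0: 882 × 1247 mm
P1: 623 × 882 mm
P2: 441 × 623 mm
P3: 311 × 441 mm
P4: 220 × 311 mm
P5: 155 × 220 mm
P6: 110 × 155 mm
→ matches P5.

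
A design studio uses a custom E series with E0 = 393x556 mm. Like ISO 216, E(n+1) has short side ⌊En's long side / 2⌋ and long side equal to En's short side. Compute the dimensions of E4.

E1: ⌊556/2⌋ × 393 = 278 × 393 mm
E2: ⌊393/2⌋ × 278 = 196 × 278 mm
E3: ⌊278/2⌋ × 196 = 139 × 196 mm
E4: ⌊196/2⌋ × 139 = 98 × 139 mm

98 × 139 mm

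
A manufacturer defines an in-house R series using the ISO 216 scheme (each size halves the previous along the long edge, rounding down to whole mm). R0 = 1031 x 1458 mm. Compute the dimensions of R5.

R1: ⌊1458/2⌋ × 1031 = 729 × 1031 mm
R2: ⌊1031/2⌋ × 729 = 515 × 729 mm
R3: ⌊729/2⌋ × 515 = 364 × 515 mm
R4: ⌊515/2⌋ × 364 = 257 × 364 mm
R5: ⌊364/2⌋ × 257 = 182 × 257 mm

182 × 257 mm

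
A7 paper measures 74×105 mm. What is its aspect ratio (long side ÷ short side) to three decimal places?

1.419

105 / 74 = 1.419
ISO 216 targets √2 ≈ 1.414; the +0.005 deviation is from mm rounding.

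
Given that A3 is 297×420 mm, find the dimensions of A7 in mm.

A4: ⌊420/2⌋ × 297 = 210 × 297 mm
A5: ⌊297/2⌋ × 210 = 148 × 210 mm
A6: ⌊210/2⌋ × 148 = 105 × 148 mm
A7: ⌊148/2⌋ × 105 = 74 × 105 mm

74 × 105 mm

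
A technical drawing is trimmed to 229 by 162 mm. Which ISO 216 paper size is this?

Aspect ratio 229/162 ≈ 1.414 — close to the ISO √2 ≈ 1.414.
In the C-series (envelope sizes, between A and B): C5 = 162 × 229 mm.

C5 (162 × 229 mm)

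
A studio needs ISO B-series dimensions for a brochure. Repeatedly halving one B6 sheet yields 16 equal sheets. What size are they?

16 = 2^4, so 4 halving steps.
B6 → B7 → … → B10 after 4 steps.

B10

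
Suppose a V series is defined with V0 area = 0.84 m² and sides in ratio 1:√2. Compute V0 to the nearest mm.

Let the short side be w mm. Then w · w√2 = 0.84 m² = 840,000 mm².
w² = 840,000/√2, so w ≈ 770.7 mm; long side = w√2 ≈ 1089.9 mm.

771 × 1090 mm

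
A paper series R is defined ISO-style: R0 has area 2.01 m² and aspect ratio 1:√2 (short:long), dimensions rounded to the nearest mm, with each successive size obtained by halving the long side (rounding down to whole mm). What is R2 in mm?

596 × 843 mm

Let R0's short side be w mm. w · w√2 = 2.01 m² = 2,010,000 mm², so w ≈ 1192.2 mm and w√2 ≈ 1686.0 mm → R0 = 1192 × 1686 mm.
R1: ⌊1686/2⌋ × 1192 = 843 × 1192 mm
R2: ⌊1192/2⌋ × 843 = 596 × 843 mm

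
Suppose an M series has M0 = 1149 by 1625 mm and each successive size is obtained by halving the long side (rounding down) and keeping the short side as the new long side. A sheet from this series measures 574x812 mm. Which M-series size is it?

M2

M0: 1149 × 1625 mm
M1: 812 × 1149 mm
M2: 574 × 812 mm
M3: 406 × 574 mm
→ matches M2.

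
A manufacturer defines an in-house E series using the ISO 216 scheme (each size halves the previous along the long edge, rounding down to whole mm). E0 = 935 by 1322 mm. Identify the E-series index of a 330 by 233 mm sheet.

E0: 935 × 1322 mm
E1: 661 × 935 mm
E2: 467 × 661 mm
E3: 330 × 467 mm
E4: 233 × 330 mm
E5: 165 × 233 mm
→ matches E4.

E4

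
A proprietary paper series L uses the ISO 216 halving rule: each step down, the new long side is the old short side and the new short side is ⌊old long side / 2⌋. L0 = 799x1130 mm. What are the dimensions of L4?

L1: ⌊1130/2⌋ × 799 = 565 × 799 mm
L2: ⌊799/2⌋ × 565 = 399 × 565 mm
L3: ⌊565/2⌋ × 399 = 282 × 399 mm
L4: ⌊399/2⌋ × 282 = 199 × 282 mm

199 × 282 mm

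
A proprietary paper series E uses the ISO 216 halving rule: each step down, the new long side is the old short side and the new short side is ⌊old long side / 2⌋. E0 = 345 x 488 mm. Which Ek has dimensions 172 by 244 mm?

E0: 345 × 488 mm
E1: 244 × 345 mm
E2: 172 × 244 mm
E3: 122 × 172 mm
→ matches E2.

E2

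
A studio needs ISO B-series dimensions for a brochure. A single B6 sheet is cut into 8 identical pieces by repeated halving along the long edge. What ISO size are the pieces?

B9

8 = 2^3, so 3 halving steps.
B6 → B7 → … → B9 after 3 steps.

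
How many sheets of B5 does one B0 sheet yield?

32

B0 = 1000 × 1414 mm; B5 = 176 × 250 mm.
Each halving step doubles the count; 5 steps from B0 to B5.
2^5 = 32.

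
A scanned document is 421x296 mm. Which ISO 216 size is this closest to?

A3 (297 × 420 mm)

Aspect ratio 421/296 ≈ 1.422 — close to the ISO √2 ≈ 1.414.
In the A-series (A0 area = 1 m²): A3 = 297 × 420 mm.
Off by 2 mm total — nearest standard size.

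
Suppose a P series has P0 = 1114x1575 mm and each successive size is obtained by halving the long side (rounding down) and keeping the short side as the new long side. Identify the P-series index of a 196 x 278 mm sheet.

P5

P0: 1114 × 1575 mm
P1: 787 × 1114 mm
P2: 557 × 787 mm
P3: 393 × 557 mm
P4: 278 × 393 mm
P5: 196 × 278 mm
P6: 139 × 196 mm
→ matches P5.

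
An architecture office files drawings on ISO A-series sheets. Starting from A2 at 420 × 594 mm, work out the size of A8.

52 × 74 mm

A3: ⌊594/2⌋ × 420 = 297 × 420 mm
A4: ⌊420/2⌋ × 297 = 210 × 297 mm
A5: ⌊297/2⌋ × 210 = 148 × 210 mm
A6: ⌊210/2⌋ × 148 = 105 × 148 mm
A7: ⌊148/2⌋ × 105 = 74 × 105 mm
A8: ⌊105/2⌋ × 74 = 52 × 74 mm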